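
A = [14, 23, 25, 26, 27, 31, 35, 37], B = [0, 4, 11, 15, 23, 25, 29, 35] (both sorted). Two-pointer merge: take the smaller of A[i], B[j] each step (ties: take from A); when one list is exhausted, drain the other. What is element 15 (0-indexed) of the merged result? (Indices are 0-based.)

i=0 j=0: A[i]=14>B[j]=0 take 0, j++
i=0 j=1: A[i]=14>B[j]=4 take 4, j++
i=0 j=2: A[i]=14>B[j]=11 take 11, j++
i=0 j=3: A[i]=14<=B[j]=15 take 14, i++
i=1 j=3: A[i]=23>B[j]=15 take 15, j++
i=1 j=4: A[i]=23<=B[j]=23 take 23, i++
i=2 j=4: A[i]=25>B[j]=23 take 23, j++
i=2 j=5: A[i]=25<=B[j]=25 take 25, i++
i=3 j=5: A[i]=26>B[j]=25 take 25, j++
i=3 j=6: A[i]=26<=B[j]=29 take 26, i++
i=4 j=6: A[i]=27<=B[j]=29 take 27, i++
i=5 j=6: A[i]=31>B[j]=29 take 29, j++
i=5 j=7: A[i]=31<=B[j]=35 take 31, i++
i=6 j=7: A[i]=35<=B[j]=35 take 35, i++
i=7 j=7: A[i]=37>B[j]=35 take 35, j++
i=7 j=8: B done, take A[i]=37, i++

merged[15] = 37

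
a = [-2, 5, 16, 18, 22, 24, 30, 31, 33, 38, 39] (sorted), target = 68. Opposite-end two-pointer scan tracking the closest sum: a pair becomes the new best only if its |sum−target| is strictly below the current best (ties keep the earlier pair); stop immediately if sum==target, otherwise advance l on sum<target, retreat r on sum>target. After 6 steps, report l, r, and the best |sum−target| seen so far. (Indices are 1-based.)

l=7, r=11, best |Δ|=5

l=1 r=11: -2+39=37 d=31 *, l++
l=2 r=11: 5+39=44 d=24 *, l++
l=3 r=11: 16+39=55 d=13 *, l++
l=4 r=11: 18+39=57 d=11 *, l++
l=5 r=11: 22+39=61 d=7 *, l++
l=6 r=11: 24+39=63 d=5 *, l++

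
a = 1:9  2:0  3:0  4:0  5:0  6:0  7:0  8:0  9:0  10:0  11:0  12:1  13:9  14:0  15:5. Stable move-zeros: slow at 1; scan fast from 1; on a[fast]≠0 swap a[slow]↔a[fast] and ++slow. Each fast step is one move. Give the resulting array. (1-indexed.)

slow=1 fast=1: a[fast]=9≠0 swap→a[1]=9, slow++,fast++
slow=2 fast=2: a[fast]=0, fast++
slow=2 fast=3: a[fast]=0, fast++
slow=2 fast=4: a[fast]=0, fast++
slow=2 fast=5: a[fast]=0, fast++
slow=2 fast=6: a[fast]=0, fast++
slow=2 fast=7: a[fast]=0, fast++
slow=2 fast=8: a[fast]=0, fast++
slow=2 fast=9: a[fast]=0, fast++
slow=2 fast=10: a[fast]=0, fast++
slow=2 fast=11: a[fast]=0, fast++
slow=2 fast=12: a[fast]=1≠0 swap→a[2]=1, slow++,fast++
slow=3 fast=13: a[fast]=9≠0 swap→a[3]=9, slow++,fast++
slow=4 fast=14: a[fast]=0, fast++
slow=4 fast=15: a[fast]=5≠0 swap→a[4]=5, slow++,fast++

[9, 1, 9, 5, 0, 0, 0, 0, 0, 0, 0, 0, 0, 0, 0]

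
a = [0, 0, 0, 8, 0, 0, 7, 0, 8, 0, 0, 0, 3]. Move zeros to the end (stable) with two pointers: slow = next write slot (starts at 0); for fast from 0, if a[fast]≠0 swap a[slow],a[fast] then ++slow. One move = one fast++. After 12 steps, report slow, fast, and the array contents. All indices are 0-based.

slow=3, fast=12, a=[8, 7, 8, 0, 0, 0, 0, 0, 0, 0, 0, 0, 3]

(s=0,f=0) a[fast]=0 → fast++
(s=0,f=1) a[fast]=0 → fast++
(s=0,f=2) a[fast]=0 → fast++
(s=0,f=3) a[fast]=8≠0 swap→a[0]=8 → slow++,fast++
(s=1,f=4) a[fast]=0 → fast++
(s=1,f=5) a[fast]=0 → fast++
(s=1,f=6) a[fast]=7≠0 swap→a[1]=7 → slow++,fast++
(s=2,f=7) a[fast]=0 → fast++
(s=2,f=8) a[fast]=8≠0 swap→a[2]=8 → slow++,fast++
(s=3,f=9) a[fast]=0 → fast++
(s=3,f=10) a[fast]=0 → fast++
(s=3,f=11) a[fast]=0 → fast++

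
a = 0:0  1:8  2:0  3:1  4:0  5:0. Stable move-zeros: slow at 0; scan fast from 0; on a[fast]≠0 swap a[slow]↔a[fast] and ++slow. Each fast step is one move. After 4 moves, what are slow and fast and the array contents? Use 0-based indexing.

(s=0,f=0) a[fast]=0 → fast++
(s=0,f=1) a[fast]=8≠0 swap→a[0]=8 → slow++,fast++
(s=1,f=2) a[fast]=0 → fast++
(s=1,f=3) a[fast]=1≠0 swap→a[1]=1 → slow++,fast++

slow=2, fast=4, a=[8, 1, 0, 0, 0, 0]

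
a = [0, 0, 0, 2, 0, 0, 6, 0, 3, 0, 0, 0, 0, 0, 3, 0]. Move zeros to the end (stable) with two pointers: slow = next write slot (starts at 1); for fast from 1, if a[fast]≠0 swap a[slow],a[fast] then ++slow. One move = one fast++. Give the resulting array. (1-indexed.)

[2, 6, 3, 3, 0, 0, 0, 0, 0, 0, 0, 0, 0, 0, 0, 0]

slow=1 fast=1: a[fast]=0, fast++
slow=1 fast=2: a[fast]=0, fast++
slow=1 fast=3: a[fast]=0, fast++
slow=1 fast=4: a[fast]=2≠0 swap→a[1]=2, slow++,fast++
slow=2 fast=5: a[fast]=0, fast++
slow=2 fast=6: a[fast]=0, fast++
slow=2 fast=7: a[fast]=6≠0 swap→a[2]=6, slow++,fast++
slow=3 fast=8: a[fast]=0, fast++
slow=3 fast=9: a[fast]=3≠0 swap→a[3]=3, slow++,fast++
slow=4 fast=10: a[fast]=0, fast++
slow=4 fast=11: a[fast]=0, fast++
slow=4 fast=12: a[fast]=0, fast++
slow=4 fast=13: a[fast]=0, fast++
slow=4 fast=14: a[fast]=0, fast++
slow=4 fast=15: a[fast]=3≠0 swap→a[4]=3, slow++,fast++
slow=5 fast=16: a[fast]=0, fast++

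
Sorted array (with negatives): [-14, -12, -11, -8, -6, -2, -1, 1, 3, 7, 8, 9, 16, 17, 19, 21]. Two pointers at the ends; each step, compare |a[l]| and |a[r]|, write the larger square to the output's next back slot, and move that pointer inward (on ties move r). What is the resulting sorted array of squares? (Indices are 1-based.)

[1, 1, 4, 9, 36, 49, 64, 64, 81, 121, 144, 196, 256, 289, 361, 441]

[1,16] |-14|<=|21| out[16]=441 → r--
[1,15] |-14|<=|19| out[15]=361 → r--
[1,14] |-14|<=|17| out[14]=289 → r--
[1,13] |-14|<=|16| out[13]=256 → r--
[1,12] |-14|>|9| out[12]=196 → l++
[2,12] |-12|>|9| out[11]=144 → l++
[3,12] |-11|>|9| out[10]=121 → l++
[4,12] |-8|<=|9| out[9]=81 → r--
[4,11] |-8|<=|8| out[8]=64 → r--
[4,10] |-8|>|7| out[7]=64 → l++
[5,10] |-6|<=|7| out[6]=49 → r--
[5,9] |-6|>|3| out[5]=36 → l++
[6,9] |-2|<=|3| out[4]=9 → r--
[6,8] |-2|>|1| out[3]=4 → l++
[7,8] |-1|<=|1| out[2]=1 → r--
[7,7] |-1|<=|-1| out[1]=1 → r--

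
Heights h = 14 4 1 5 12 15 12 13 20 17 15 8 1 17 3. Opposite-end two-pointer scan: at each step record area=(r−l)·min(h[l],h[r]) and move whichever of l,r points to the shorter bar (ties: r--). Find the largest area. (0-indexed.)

max area = 182

l=0 r=14: min(14,3)*14=42 best=42 *, r--
l=0 r=13: min(14,17)*13=182 best=182 *, l++
l=1 r=13: min(4,17)*12=48 best=182, l++
l=2 r=13: min(1,17)*11=11 best=182, l++
l=3 r=13: min(5,17)*10=50 best=182, l++
l=4 r=13: min(12,17)*9=108 best=182, l++
l=5 r=13: min(15,17)*8=120 best=182, l++
l=6 r=13: min(12,17)*7=84 best=182, l++
l=7 r=13: min(13,17)*6=78 best=182, l++
l=8 r=13: min(20,17)*5=85 best=182, r--
l=8 r=12: min(20,1)*4=4 best=182, r--
l=8 r=11: min(20,8)*3=24 best=182, r--
l=8 r=10: min(20,15)*2=30 best=182, r--
l=8 r=9: min(20,17)*1=17 best=182, r--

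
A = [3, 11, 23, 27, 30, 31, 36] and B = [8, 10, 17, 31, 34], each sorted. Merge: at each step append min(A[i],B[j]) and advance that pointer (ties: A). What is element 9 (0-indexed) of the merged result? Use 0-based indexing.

merged[9] = 31

[i=0,j=0] A[i]=3<=B[j]=8 take 3 → i++
[i=1,j=0] A[i]=11>B[j]=8 take 8 → j++
[i=1,j=1] A[i]=11>B[j]=10 take 10 → j++
[i=1,j=2] A[i]=11<=B[j]=17 take 11 → i++
[i=2,j=2] A[i]=23>B[j]=17 take 17 → j++
[i=2,j=3] A[i]=23<=B[j]=31 take 23 → i++
[i=3,j=3] A[i]=27<=B[j]=31 take 27 → i++
[i=4,j=3] A[i]=30<=B[j]=31 take 30 → i++
[i=5,j=3] A[i]=31<=B[j]=31 take 31 → i++
[i=6,j=3] A[i]=36>B[j]=31 take 31 → j++
[i=6,j=4] A[i]=36>B[j]=34 take 34 → j++
[i=6,j=5] B done, take A[i]=36 → i++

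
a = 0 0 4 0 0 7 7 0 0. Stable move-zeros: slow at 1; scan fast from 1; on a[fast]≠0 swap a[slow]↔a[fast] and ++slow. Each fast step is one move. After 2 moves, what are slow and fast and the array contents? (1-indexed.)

slow=1, fast=3, a=[0, 0, 4, 0, 0, 7, 7, 0, 0]

slow=1 fast=1: a[fast]=0, fast++
slow=1 fast=2: a[fast]=0, fast++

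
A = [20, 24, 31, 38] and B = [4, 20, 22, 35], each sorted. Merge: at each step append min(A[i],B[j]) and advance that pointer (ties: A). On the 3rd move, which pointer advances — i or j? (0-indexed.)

i=0 j=0: A[i]=20>B[j]=4 take 4, j++
i=0 j=1: A[i]=20<=B[j]=20 take 20, i++
i=1 j=1: A[i]=24>B[j]=20 take 20, j++

j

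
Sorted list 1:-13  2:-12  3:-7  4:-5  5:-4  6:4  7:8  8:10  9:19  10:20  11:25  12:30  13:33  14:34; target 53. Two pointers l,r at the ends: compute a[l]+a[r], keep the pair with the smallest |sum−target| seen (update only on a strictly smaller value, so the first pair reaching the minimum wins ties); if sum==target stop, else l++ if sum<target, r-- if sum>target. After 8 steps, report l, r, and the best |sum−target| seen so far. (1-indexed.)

l=9, r=14, best |Δ|=9

[1,14] -13+34=21 d=32 * → l++
[2,14] -12+34=22 d=31 * → l++
[3,14] -7+34=27 d=26 * → l++
[4,14] -5+34=29 d=24 * → l++
[5,14] -4+34=30 d=23 * → l++
[6,14] 4+34=38 d=15 * → l++
[7,14] 8+34=42 d=11 * → l++
[8,14] 10+34=44 d=9 * → l++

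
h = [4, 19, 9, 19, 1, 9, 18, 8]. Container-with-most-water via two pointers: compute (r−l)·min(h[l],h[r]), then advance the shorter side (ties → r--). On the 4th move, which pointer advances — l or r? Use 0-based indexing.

r

l=0 r=7: min(4,8)*7=28 best=28 *, l++
l=1 r=7: min(19,8)*6=48 best=48 *, r--
l=1 r=6: min(19,18)*5=90 best=90 *, r--
l=1 r=5: min(19,9)*4=36 best=90, r--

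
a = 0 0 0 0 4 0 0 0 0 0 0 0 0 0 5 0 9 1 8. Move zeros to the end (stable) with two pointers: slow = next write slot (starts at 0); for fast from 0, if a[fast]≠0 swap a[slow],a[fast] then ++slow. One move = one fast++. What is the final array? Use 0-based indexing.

slow=0 fast=0: a[fast]=0, fast++
slow=0 fast=1: a[fast]=0, fast++
slow=0 fast=2: a[fast]=0, fast++
slow=0 fast=3: a[fast]=0, fast++
slow=0 fast=4: a[fast]=4≠0 swap→a[0]=4, slow++,fast++
slow=1 fast=5: a[fast]=0, fast++
slow=1 fast=6: a[fast]=0, fast++
slow=1 fast=7: a[fast]=0, fast++
slow=1 fast=8: a[fast]=0, fast++
slow=1 fast=9: a[fast]=0, fast++
slow=1 fast=10: a[fast]=0, fast++
slow=1 fast=11: a[fast]=0, fast++
slow=1 fast=12: a[fast]=0, fast++
slow=1 fast=13: a[fast]=0, fast++
slow=1 fast=14: a[fast]=5≠0 swap→a[1]=5, slow++,fast++
slow=2 fast=15: a[fast]=0, fast++
slow=2 fast=16: a[fast]=9≠0 swap→a[2]=9, slow++,fast++
slow=3 fast=17: a[fast]=1≠0 swap→a[3]=1, slow++,fast++
slow=4 fast=18: a[fast]=8≠0 swap→a[4]=8, slow++,fast++

[4, 5, 9, 1, 8, 0, 0, 0, 0, 0, 0, 0, 0, 0, 0, 0, 0, 0, 0]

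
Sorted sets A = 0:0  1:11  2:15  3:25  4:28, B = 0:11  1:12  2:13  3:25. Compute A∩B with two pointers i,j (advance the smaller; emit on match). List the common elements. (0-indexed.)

[i=0,j=0] 0<11 → i++
[i=1,j=0] 11==11 emit → i++,j++
[i=2,j=1] 15>12 → j++
[i=2,j=2] 15>13 → j++
[i=2,j=3] 15<25 → i++
[i=3,j=3] 25==25 emit → i++,j++

intersection = [11, 25]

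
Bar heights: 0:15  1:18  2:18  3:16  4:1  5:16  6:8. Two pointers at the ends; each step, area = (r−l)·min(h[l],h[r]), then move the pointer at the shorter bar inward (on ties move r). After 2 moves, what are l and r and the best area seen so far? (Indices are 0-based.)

l=1, r=5, best area=75

[0,6] min(15,8)*6=48 best=48 * → r--
[0,5] min(15,16)*5=75 best=75 * → l++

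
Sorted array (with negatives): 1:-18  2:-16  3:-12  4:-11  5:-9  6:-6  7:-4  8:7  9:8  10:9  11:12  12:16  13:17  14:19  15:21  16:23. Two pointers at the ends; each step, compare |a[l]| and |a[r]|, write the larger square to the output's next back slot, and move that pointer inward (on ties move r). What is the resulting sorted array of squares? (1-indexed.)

[1,16] |-18|<=|23| out[16]=529 → r--
[1,15] |-18|<=|21| out[15]=441 → r--
[1,14] |-18|<=|19| out[14]=361 → r--
[1,13] |-18|>|17| out[13]=324 → l++
[2,13] |-16|<=|17| out[12]=289 → r--
[2,12] |-16|<=|16| out[11]=256 → r--
[2,11] |-16|>|12| out[10]=256 → l++
[3,11] |-12|<=|12| out[9]=144 → r--
[3,10] |-12|>|9| out[8]=144 → l++
[4,10] |-11|>|9| out[7]=121 → l++
[5,10] |-9|<=|9| out[6]=81 → r--
[5,9] |-9|>|8| out[5]=81 → l++
[6,9] |-6|<=|8| out[4]=64 → r--
[6,8] |-6|<=|7| out[3]=49 → r--
[6,7] |-6|>|-4| out[2]=36 → l++
[7,7] |-4|<=|-4| out[1]=16 → r--

[16, 36, 49, 64, 81, 81, 121, 144, 144, 256, 256, 289, 324, 361, 441, 529]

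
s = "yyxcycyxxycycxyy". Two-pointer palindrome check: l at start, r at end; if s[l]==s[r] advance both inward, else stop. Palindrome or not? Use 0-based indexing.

palindrome

l=0 r=15: 'y'=='y', l++,r--
l=1 r=14: 'y'=='y', l++,r--
l=2 r=13: 'x'=='x', l++,r--
l=3 r=12: 'c'=='c', l++,r--
l=4 r=11: 'y'=='y', l++,r--
l=5 r=10: 'c'=='c', l++,r--
l=6 r=9: 'y'=='y', l++,r--
l=7 r=8: 'x'=='x', l++,r--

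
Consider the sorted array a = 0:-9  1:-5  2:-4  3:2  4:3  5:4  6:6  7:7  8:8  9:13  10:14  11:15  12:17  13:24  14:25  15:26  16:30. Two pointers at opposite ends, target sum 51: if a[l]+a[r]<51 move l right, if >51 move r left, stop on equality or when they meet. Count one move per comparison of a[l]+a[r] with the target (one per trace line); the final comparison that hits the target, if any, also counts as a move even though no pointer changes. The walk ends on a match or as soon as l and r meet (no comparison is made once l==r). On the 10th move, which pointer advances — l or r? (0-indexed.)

[0,16] -9+30=21 <51 → l++
[1,16] -5+30=25 <51 → l++
[2,16] -4+30=26 <51 → l++
[3,16] 2+30=32 <51 → l++
[4,16] 3+30=33 <51 → l++
[5,16] 4+30=34 <51 → l++
[6,16] 6+30=36 <51 → l++
[7,16] 7+30=37 <51 → l++
[8,16] 8+30=38 <51 → l++
[9,16] 13+30=43 <51 → l++

l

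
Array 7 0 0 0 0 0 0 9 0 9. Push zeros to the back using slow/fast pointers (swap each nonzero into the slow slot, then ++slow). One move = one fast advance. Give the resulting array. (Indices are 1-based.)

[7, 9, 9, 0, 0, 0, 0, 0, 0, 0]

slow=1 fast=1: a[fast]=7≠0 swap→a[1]=7, slow++,fast++
slow=2 fast=2: a[fast]=0, fast++
slow=2 fast=3: a[fast]=0, fast++
slow=2 fast=4: a[fast]=0, fast++
slow=2 fast=5: a[fast]=0, fast++
slow=2 fast=6: a[fast]=0, fast++
slow=2 fast=7: a[fast]=0, fast++
slow=2 fast=8: a[fast]=9≠0 swap→a[2]=9, slow++,fast++
slow=3 fast=9: a[fast]=0, fast++
slow=3 fast=10: a[fast]=9≠0 swap→a[3]=9, slow++,fast++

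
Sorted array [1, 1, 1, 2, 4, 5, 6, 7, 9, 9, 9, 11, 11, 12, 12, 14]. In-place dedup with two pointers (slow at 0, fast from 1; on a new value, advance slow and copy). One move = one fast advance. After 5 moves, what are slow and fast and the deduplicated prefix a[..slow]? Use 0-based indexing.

(s=0,f=1) a[fast]=1=a[slow] dup → fast++
(s=0,f=2) a[fast]=1=a[slow] dup → fast++
(s=0,f=3) a[fast]=2≠a[slow]=1 write a[1]=2 → slow++,fast++
(s=1,f=4) a[fast]=4≠a[slow]=2 write a[2]=4 → slow++,fast++
(s=2,f=5) a[fast]=5≠a[slow]=4 write a[3]=5 → slow++,fast++

slow=3, fast=6, prefix=[1, 2, 4, 5]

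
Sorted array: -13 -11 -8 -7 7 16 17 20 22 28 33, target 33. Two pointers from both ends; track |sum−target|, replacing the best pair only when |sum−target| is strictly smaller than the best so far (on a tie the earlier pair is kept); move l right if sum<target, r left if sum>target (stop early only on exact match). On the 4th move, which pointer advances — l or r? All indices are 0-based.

l

[0,10] -13+33=20 d=13 * → l++
[1,10] -11+33=22 d=11 * → l++
[2,10] -8+33=25 d=8 * → l++
[3,10] -7+33=26 d=7 * → l++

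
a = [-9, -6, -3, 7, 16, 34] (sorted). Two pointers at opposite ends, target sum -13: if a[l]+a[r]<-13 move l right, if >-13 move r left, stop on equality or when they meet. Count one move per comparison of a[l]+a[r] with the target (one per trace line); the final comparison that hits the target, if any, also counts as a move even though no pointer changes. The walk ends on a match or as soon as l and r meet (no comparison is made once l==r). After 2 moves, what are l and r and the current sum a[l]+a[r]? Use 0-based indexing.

l=0, r=3, sum=-2

[0,5] -9+34=25 >-13 → r--
[0,4] -9+16=7 >-13 → r--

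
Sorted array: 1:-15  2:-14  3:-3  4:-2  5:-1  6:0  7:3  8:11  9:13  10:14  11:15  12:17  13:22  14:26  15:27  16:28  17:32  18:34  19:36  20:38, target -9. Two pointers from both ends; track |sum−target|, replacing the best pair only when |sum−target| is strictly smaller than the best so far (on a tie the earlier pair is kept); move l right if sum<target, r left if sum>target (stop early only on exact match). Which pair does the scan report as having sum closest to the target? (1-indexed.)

pair (-14, 3) with sum -11 (|Δ|=2)

l=1 r=20: -15+38=23 d=32 *, r--
l=1 r=19: -15+36=21 d=30 *, r--
l=1 r=18: -15+34=19 d=28 *, r--
l=1 r=17: -15+32=17 d=26 *, r--
l=1 r=16: -15+28=13 d=22 *, r--
l=1 r=15: -15+27=12 d=21 *, r--
l=1 r=14: -15+26=11 d=20 *, r--
l=1 r=13: -15+22=7 d=16 *, r--
l=1 r=12: -15+17=2 d=11 *, r--
l=1 r=11: -15+15=0 d=9 *, r--
l=1 r=10: -15+14=-1 d=8 *, r--
l=1 r=9: -15+13=-2 d=7 *, r--
l=1 r=8: -15+11=-4 d=5 *, r--
l=1 r=7: -15+3=-12 d=3 *, l++
l=2 r=7: -14+3=-11 d=2 *, l++
l=3 r=7: -3+3=0 d=9, r--
l=3 r=6: -3+0=-3 d=6, r--
l=3 r=5: -3+-1=-4 d=5, r--
l=3 r=4: -3+-2=-5 d=4, r--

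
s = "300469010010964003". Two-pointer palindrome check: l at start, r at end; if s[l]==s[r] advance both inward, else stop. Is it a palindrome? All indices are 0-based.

palindrome

[0,17] '3'=='3' → l++,r--
[1,16] '0'=='0' → l++,r--
[2,15] '0'=='0' → l++,r--
[3,14] '4'=='4' → l++,r--
[4,13] '6'=='6' → l++,r--
[5,12] '9'=='9' → l++,r--
[6,11] '0'=='0' → l++,r--
[7,10] '1'=='1' → l++,r--
[8,9] '0'=='0' → l++,r--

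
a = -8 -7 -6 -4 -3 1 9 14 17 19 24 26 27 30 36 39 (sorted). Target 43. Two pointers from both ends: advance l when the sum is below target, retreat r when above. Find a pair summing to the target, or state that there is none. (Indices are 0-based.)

(17, 26)

l=0 r=15: -8+39=31 <43, l++
l=1 r=15: -7+39=32 <43, l++
l=2 r=15: -6+39=33 <43, l++
l=3 r=15: -4+39=35 <43, l++
l=4 r=15: -3+39=36 <43, l++
l=5 r=15: 1+39=40 <43, l++
l=6 r=15: 9+39=48 >43, r--
l=6 r=14: 9+36=45 >43, r--
l=6 r=13: 9+30=39 <43, l++
l=7 r=13: 14+30=44 >43, r--
l=7 r=12: 14+27=41 <43, l++
l=8 r=12: 17+27=44 >43, r--
l=8 r=11: 17+26=43, found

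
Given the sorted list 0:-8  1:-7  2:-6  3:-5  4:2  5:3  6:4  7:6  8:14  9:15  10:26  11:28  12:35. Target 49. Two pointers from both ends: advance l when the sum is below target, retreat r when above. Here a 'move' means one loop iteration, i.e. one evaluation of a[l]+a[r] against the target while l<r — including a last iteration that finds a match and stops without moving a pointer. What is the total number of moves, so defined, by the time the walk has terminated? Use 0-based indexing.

9 moves

[0,12] -8+35=27 <49 → l++
[1,12] -7+35=28 <49 → l++
[2,12] -6+35=29 <49 → l++
[3,12] -5+35=30 <49 → l++
[4,12] 2+35=37 <49 → l++
[5,12] 3+35=38 <49 → l++
[6,12] 4+35=39 <49 → l++
[7,12] 6+35=41 <49 → l++
[8,12] 14+35=49 → found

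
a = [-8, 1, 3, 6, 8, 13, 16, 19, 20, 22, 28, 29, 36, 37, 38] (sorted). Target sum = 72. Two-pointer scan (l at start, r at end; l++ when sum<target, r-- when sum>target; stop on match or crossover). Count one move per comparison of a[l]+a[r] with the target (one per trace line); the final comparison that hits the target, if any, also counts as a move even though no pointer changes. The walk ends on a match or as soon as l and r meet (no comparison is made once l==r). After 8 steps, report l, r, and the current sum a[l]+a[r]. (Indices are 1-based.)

l=9, r=15, sum=58

[1,15] -8+38=30 <72 → l++
[2,15] 1+38=39 <72 → l++
[3,15] 3+38=41 <72 → l++
[4,15] 6+38=44 <72 → l++
[5,15] 8+38=46 <72 → l++
[6,15] 13+38=51 <72 → l++
[7,15] 16+38=54 <72 → l++
[8,15] 19+38=57 <72 → l++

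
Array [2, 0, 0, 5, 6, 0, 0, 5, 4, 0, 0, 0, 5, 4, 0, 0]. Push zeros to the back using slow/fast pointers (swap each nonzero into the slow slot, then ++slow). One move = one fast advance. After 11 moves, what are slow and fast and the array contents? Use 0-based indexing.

slow=5, fast=11, a=[2, 5, 6, 5, 4, 0, 0, 0, 0, 0, 0, 0, 5, 4, 0, 0]

slow=0 fast=0: a[fast]=2≠0 swap→a[0]=2, slow++,fast++
slow=1 fast=1: a[fast]=0, fast++
slow=1 fast=2: a[fast]=0, fast++
slow=1 fast=3: a[fast]=5≠0 swap→a[1]=5, slow++,fast++
slow=2 fast=4: a[fast]=6≠0 swap→a[2]=6, slow++,fast++
slow=3 fast=5: a[fast]=0, fast++
slow=3 fast=6: a[fast]=0, fast++
slow=3 fast=7: a[fast]=5≠0 swap→a[3]=5, slow++,fast++
slow=4 fast=8: a[fast]=4≠0 swap→a[4]=4, slow++,fast++
slow=5 fast=9: a[fast]=0, fast++
slow=5 fast=10: a[fast]=0, fast++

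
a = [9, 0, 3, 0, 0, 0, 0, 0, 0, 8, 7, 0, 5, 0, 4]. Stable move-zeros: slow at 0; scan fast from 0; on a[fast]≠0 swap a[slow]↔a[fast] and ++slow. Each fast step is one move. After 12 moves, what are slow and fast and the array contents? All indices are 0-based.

slow=0 fast=0: a[fast]=9≠0 swap→a[0]=9, slow++,fast++
slow=1 fast=1: a[fast]=0, fast++
slow=1 fast=2: a[fast]=3≠0 swap→a[1]=3, slow++,fast++
slow=2 fast=3: a[fast]=0, fast++
slow=2 fast=4: a[fast]=0, fast++
slow=2 fast=5: a[fast]=0, fast++
slow=2 fast=6: a[fast]=0, fast++
slow=2 fast=7: a[fast]=0, fast++
slow=2 fast=8: a[fast]=0, fast++
slow=2 fast=9: a[fast]=8≠0 swap→a[2]=8, slow++,fast++
slow=3 fast=10: a[fast]=7≠0 swap→a[3]=7, slow++,fast++
slow=4 fast=11: a[fast]=0, fast++

slow=4, fast=12, a=[9, 3, 8, 7, 0, 0, 0, 0, 0, 0, 0, 0, 5, 0, 4]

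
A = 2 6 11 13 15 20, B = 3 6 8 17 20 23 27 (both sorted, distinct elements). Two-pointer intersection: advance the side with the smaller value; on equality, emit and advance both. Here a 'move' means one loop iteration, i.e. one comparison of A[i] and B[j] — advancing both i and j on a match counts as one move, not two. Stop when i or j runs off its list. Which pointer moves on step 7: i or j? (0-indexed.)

i=0 j=0: 2<3, i++
i=1 j=0: 6>3, j++
i=1 j=1: 6==6 emit, i++,j++
i=2 j=2: 11>8, j++
i=2 j=3: 11<17, i++
i=3 j=3: 13<17, i++
i=4 j=3: 15<17, i++

i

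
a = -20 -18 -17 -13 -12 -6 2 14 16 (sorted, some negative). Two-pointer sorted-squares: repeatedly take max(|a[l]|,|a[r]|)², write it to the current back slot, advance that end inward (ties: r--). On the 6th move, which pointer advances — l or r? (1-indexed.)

l=1 r=9: |-20|>|16| out[9]=400, l++
l=2 r=9: |-18|>|16| out[8]=324, l++
l=3 r=9: |-17|>|16| out[7]=289, l++
l=4 r=9: |-13|<=|16| out[6]=256, r--
l=4 r=8: |-13|<=|14| out[5]=196, r--
l=4 r=7: |-13|>|2| out[4]=169, l++

l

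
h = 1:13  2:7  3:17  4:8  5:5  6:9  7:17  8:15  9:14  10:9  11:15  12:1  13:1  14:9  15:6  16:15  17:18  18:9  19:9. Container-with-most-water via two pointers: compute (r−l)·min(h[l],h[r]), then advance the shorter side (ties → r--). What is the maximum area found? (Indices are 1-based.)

max area = 238

[1,19] min(13,9)*18=162 best=162 * → r--
[1,18] min(13,9)*17=153 best=162 → r--
[1,17] min(13,18)*16=208 best=208 * → l++
[2,17] min(7,18)*15=105 best=208 → l++
[3,17] min(17,18)*14=238 best=238 * → l++
[4,17] min(8,18)*13=104 best=238 → l++
[5,17] min(5,18)*12=60 best=238 → l++
[6,17] min(9,18)*11=99 best=238 → l++
[7,17] min(17,18)*10=170 best=238 → l++
[8,17] min(15,18)*9=135 best=238 → l++
[9,17] min(14,18)*8=112 best=238 → l++
[10,17] min(9,18)*7=63 best=238 → l++
[11,17] min(15,18)*6=90 best=238 → l++
[12,17] min(1,18)*5=5 best=238 → l++
[13,17] min(1,18)*4=4 best=238 → l++
[14,17] min(9,18)*3=27 best=238 → l++
[15,17] min(6,18)*2=12 best=238 → l++
[16,17] min(15,18)*1=15 best=238 → l++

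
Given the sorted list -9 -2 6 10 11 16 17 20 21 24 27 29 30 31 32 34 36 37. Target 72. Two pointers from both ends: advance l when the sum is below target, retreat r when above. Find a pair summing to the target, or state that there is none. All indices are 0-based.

no pair

[0,17] -9+37=28 <72 → l++
[1,17] -2+37=35 <72 → l++
[2,17] 6+37=43 <72 → l++
[3,17] 10+37=47 <72 → l++
[4,17] 11+37=48 <72 → l++
[5,17] 16+37=53 <72 → l++
[6,17] 17+37=54 <72 → l++
[7,17] 20+37=57 <72 → l++
[8,17] 21+37=58 <72 → l++
[9,17] 24+37=61 <72 → l++
[10,17] 27+37=64 <72 → l++
[11,17] 29+37=66 <72 → l++
[12,17] 30+37=67 <72 → l++
[13,17] 31+37=68 <72 → l++
[14,17] 32+37=69 <72 → l++
[15,17] 34+37=71 <72 → l++
[16,17] 36+37=73 >72 → r--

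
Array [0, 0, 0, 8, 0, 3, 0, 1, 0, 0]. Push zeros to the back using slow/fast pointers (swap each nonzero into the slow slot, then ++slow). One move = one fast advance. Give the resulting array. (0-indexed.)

(s=0,f=0) a[fast]=0 → fast++
(s=0,f=1) a[fast]=0 → fast++
(s=0,f=2) a[fast]=0 → fast++
(s=0,f=3) a[fast]=8≠0 swap→a[0]=8 → slow++,fast++
(s=1,f=4) a[fast]=0 → fast++
(s=1,f=5) a[fast]=3≠0 swap→a[1]=3 → slow++,fast++
(s=2,f=6) a[fast]=0 → fast++
(s=2,f=7) a[fast]=1≠0 swap→a[2]=1 → slow++,fast++
(s=3,f=8) a[fast]=0 → fast++
(s=3,f=9) a[fast]=0 → fast++

[8, 3, 1, 0, 0, 0, 0, 0, 0, 0]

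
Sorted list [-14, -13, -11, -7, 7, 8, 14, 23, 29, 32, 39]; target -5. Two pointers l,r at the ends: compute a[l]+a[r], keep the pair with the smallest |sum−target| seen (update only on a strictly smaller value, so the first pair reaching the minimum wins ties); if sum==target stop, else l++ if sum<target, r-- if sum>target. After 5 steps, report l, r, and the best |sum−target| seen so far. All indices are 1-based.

[1,11] -14+39=25 d=30 * → r--
[1,10] -14+32=18 d=23 * → r--
[1,9] -14+29=15 d=20 * → r--
[1,8] -14+23=9 d=14 * → r--
[1,7] -14+14=0 d=5 * → r--

l=1, r=6, best |Δ|=5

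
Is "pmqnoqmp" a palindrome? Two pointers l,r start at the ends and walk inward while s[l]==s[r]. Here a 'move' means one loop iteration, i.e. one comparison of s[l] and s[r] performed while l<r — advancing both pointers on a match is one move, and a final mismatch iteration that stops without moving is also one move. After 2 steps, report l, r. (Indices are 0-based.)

[0,7] 'p'=='p' → l++,r--
[1,6] 'm'=='m' → l++,r--

l=2, r=5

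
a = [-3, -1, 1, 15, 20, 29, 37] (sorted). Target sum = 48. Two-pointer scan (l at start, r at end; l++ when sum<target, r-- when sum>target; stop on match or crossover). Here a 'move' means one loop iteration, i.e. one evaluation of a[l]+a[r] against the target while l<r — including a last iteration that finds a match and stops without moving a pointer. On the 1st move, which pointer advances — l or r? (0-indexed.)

[0,6] -3+37=34 <48 → l++

l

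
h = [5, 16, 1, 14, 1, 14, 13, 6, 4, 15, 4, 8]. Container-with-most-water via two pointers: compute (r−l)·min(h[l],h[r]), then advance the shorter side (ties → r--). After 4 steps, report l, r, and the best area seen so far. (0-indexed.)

l=0 r=11: min(5,8)*11=55 best=55 *, l++
l=1 r=11: min(16,8)*10=80 best=80 *, r--
l=1 r=10: min(16,4)*9=36 best=80, r--
l=1 r=9: min(16,15)*8=120 best=120 *, r--

l=1, r=8, best area=120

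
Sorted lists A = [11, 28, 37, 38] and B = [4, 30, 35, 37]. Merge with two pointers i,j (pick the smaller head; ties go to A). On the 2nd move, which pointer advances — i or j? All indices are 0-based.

i=0 j=0: A[i]=11>B[j]=4 take 4, j++
i=0 j=1: A[i]=11<=B[j]=30 take 11, i++

i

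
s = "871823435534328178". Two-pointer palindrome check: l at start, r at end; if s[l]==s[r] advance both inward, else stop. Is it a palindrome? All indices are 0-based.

palindrome

l=0 r=17: '8'=='8', l++,r--
l=1 r=16: '7'=='7', l++,r--
l=2 r=15: '1'=='1', l++,r--
l=3 r=14: '8'=='8', l++,r--
l=4 r=13: '2'=='2', l++,r--
l=5 r=12: '3'=='3', l++,r--
l=6 r=11: '4'=='4', l++,r--
l=7 r=10: '3'=='3', l++,r--
l=8 r=9: '5'=='5', l++,r--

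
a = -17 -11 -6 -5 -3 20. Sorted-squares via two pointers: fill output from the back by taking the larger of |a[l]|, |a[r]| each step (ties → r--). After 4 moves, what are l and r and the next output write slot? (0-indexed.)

[0,5] |-17|<=|20| out[5]=400 → r--
[0,4] |-17|>|-3| out[4]=289 → l++
[1,4] |-11|>|-3| out[3]=121 → l++
[2,4] |-6|>|-3| out[2]=36 → l++

l=3, r=4, next write slot=1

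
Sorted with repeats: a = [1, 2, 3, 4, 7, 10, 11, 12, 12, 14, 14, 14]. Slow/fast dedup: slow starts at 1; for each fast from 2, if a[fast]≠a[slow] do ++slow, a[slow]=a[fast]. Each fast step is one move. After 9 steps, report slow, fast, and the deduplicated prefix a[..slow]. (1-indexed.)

(s=1,f=2) a[fast]=2≠a[slow]=1 write a[2]=2 → slow++,fast++
(s=2,f=3) a[fast]=3≠a[slow]=2 write a[3]=3 → slow++,fast++
(s=3,f=4) a[fast]=4≠a[slow]=3 write a[4]=4 → slow++,fast++
(s=4,f=5) a[fast]=7≠a[slow]=4 write a[5]=7 → slow++,fast++
(s=5,f=6) a[fast]=10≠a[slow]=7 write a[6]=10 → slow++,fast++
(s=6,f=7) a[fast]=11≠a[slow]=10 write a[7]=11 → slow++,fast++
(s=7,f=8) a[fast]=12≠a[slow]=11 write a[8]=12 → slow++,fast++
(s=8,f=9) a[fast]=12=a[slow] dup → fast++
(s=8,f=10) a[fast]=14≠a[slow]=12 write a[9]=14 → slow++,fast++

slow=9, fast=11, prefix=[1, 2, 3, 4, 7, 10, 11, 12, 14]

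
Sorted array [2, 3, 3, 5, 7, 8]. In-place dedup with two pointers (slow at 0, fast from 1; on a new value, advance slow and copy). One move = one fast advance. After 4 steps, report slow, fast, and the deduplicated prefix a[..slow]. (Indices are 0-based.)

slow=3, fast=5, prefix=[2, 3, 5, 7]

slow=0 fast=1: a[fast]=3≠a[slow]=2 write a[1]=3, slow++,fast++
slow=1 fast=2: a[fast]=3=a[slow] dup, fast++
slow=1 fast=3: a[fast]=5≠a[slow]=3 write a[2]=5, slow++,fast++
slow=2 fast=4: a[fast]=7≠a[slow]=5 write a[3]=7, slow++,fast++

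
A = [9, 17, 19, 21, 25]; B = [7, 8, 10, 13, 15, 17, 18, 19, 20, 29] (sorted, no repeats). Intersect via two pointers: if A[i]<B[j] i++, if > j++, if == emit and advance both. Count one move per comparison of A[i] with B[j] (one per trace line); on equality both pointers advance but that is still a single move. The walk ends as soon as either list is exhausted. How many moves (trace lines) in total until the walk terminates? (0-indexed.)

12 moves

i=0 j=0: 9>7, j++
i=0 j=1: 9>8, j++
i=0 j=2: 9<10, i++
i=1 j=2: 17>10, j++
i=1 j=3: 17>13, j++
i=1 j=4: 17>15, j++
i=1 j=5: 17==17 emit, i++,j++
i=2 j=6: 19>18, j++
i=2 j=7: 19==19 emit, i++,j++
i=3 j=8: 21>20, j++
i=3 j=9: 21<29, i++
i=4 j=9: 25<29, i++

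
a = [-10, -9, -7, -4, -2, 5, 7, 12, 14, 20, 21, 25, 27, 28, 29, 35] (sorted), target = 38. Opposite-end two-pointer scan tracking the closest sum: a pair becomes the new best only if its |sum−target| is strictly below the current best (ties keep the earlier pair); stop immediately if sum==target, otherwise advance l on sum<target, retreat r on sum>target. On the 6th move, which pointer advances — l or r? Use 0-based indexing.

r

[0,15] -10+35=25 d=13 * → l++
[1,15] -9+35=26 d=12 * → l++
[2,15] -7+35=28 d=10 * → l++
[3,15] -4+35=31 d=7 * → l++
[4,15] -2+35=33 d=5 * → l++
[5,15] 5+35=40 d=2 * → r--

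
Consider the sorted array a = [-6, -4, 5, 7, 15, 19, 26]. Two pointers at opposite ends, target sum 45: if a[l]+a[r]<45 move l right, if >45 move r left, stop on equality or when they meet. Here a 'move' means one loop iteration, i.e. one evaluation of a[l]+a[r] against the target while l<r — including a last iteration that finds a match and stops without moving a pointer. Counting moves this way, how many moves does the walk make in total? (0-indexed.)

l=0 r=6: -6+26=20 <45, l++
l=1 r=6: -4+26=22 <45, l++
l=2 r=6: 5+26=31 <45, l++
l=3 r=6: 7+26=33 <45, l++
l=4 r=6: 15+26=41 <45, l++
l=5 r=6: 19+26=45, found

6 moves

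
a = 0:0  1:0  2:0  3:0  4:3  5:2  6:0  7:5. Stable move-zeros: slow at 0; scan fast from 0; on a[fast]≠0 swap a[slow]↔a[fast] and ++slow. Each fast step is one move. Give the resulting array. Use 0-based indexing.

[3, 2, 5, 0, 0, 0, 0, 0]

(s=0,f=0) a[fast]=0 → fast++
(s=0,f=1) a[fast]=0 → fast++
(s=0,f=2) a[fast]=0 → fast++
(s=0,f=3) a[fast]=0 → fast++
(s=0,f=4) a[fast]=3≠0 swap→a[0]=3 → slow++,fast++
(s=1,f=5) a[fast]=2≠0 swap→a[1]=2 → slow++,fast++
(s=2,f=6) a[fast]=0 → fast++
(s=2,f=7) a[fast]=5≠0 swap→a[2]=5 → slow++,fast++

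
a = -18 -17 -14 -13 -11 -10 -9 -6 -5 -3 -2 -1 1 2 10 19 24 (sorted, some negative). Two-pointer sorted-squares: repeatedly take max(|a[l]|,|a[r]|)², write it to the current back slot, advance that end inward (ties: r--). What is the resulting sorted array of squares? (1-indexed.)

[1,17] |-18|<=|24| out[17]=576 → r--
[1,16] |-18|<=|19| out[16]=361 → r--
[1,15] |-18|>|10| out[15]=324 → l++
[2,15] |-17|>|10| out[14]=289 → l++
[3,15] |-14|>|10| out[13]=196 → l++
[4,15] |-13|>|10| out[12]=169 → l++
[5,15] |-11|>|10| out[11]=121 → l++
[6,15] |-10|<=|10| out[10]=100 → r--
[6,14] |-10|>|2| out[9]=100 → l++
[7,14] |-9|>|2| out[8]=81 → l++
[8,14] |-6|>|2| out[7]=36 → l++
[9,14] |-5|>|2| out[6]=25 → l++
[10,14] |-3|>|2| out[5]=9 → l++
[11,14] |-2|<=|2| out[4]=4 → r--
[11,13] |-2|>|1| out[3]=4 → l++
[12,13] |-1|<=|1| out[2]=1 → r--
[12,12] |-1|<=|-1| out[1]=1 → r--

[1, 1, 4, 4, 9, 25, 36, 81, 100, 100, 121, 169, 196, 289, 324, 361, 576]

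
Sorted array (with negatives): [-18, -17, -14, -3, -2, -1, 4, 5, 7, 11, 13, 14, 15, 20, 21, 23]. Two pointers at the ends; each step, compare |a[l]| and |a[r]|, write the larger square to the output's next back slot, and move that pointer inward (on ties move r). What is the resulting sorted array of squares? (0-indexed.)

[0,15] |-18|<=|23| out[15]=529 → r--
[0,14] |-18|<=|21| out[14]=441 → r--
[0,13] |-18|<=|20| out[13]=400 → r--
[0,12] |-18|>|15| out[12]=324 → l++
[1,12] |-17|>|15| out[11]=289 → l++
[2,12] |-14|<=|15| out[10]=225 → r--
[2,11] |-14|<=|14| out[9]=196 → r--
[2,10] |-14|>|13| out[8]=196 → l++
[3,10] |-3|<=|13| out[7]=169 → r--
[3,9] |-3|<=|11| out[6]=121 → r--
[3,8] |-3|<=|7| out[5]=49 → r--
[3,7] |-3|<=|5| out[4]=25 → r--
[3,6] |-3|<=|4| out[3]=16 → r--
[3,5] |-3|>|-1| out[2]=9 → l++
[4,5] |-2|>|-1| out[1]=4 → l++
[5,5] |-1|<=|-1| out[0]=1 → r--

[1, 4, 9, 16, 25, 49, 121, 169, 196, 196, 225, 289, 324, 400, 441, 529]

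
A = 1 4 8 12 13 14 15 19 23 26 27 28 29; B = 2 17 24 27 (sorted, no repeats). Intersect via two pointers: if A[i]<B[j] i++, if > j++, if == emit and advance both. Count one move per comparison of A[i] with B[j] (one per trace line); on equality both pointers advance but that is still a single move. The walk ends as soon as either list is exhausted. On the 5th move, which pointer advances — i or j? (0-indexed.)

[i=0,j=0] 1<2 → i++
[i=1,j=0] 4>2 → j++
[i=1,j=1] 4<17 → i++
[i=2,j=1] 8<17 → i++
[i=3,j=1] 12<17 → i++

i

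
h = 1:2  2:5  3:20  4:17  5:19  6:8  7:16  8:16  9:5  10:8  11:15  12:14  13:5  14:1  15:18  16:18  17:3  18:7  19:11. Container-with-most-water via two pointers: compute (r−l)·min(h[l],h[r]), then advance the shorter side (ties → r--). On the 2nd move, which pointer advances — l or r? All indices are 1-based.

l=1 r=19: min(2,11)*18=36 best=36 *, l++
l=2 r=19: min(5,11)*17=85 best=85 *, l++

l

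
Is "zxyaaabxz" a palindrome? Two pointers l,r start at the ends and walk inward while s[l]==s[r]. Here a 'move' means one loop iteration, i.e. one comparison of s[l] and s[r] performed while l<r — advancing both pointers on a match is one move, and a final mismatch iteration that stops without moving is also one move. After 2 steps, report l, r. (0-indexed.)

l=2, r=6

[0,8] 'z'=='z' → l++,r--
[1,7] 'x'=='x' → l++,r--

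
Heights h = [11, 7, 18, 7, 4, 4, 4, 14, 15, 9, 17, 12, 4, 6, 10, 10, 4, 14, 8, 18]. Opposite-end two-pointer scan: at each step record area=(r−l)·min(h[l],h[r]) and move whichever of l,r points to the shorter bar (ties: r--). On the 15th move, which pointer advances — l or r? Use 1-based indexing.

r

[1,20] min(11,18)*19=209 best=209 * → l++
[2,20] min(7,18)*18=126 best=209 → l++
[3,20] min(18,18)*17=306 best=306 * → r--
[3,19] min(18,8)*16=128 best=306 → r--
[3,18] min(18,14)*15=210 best=306 → r--
[3,17] min(18,4)*14=56 best=306 → r--
[3,16] min(18,10)*13=130 best=306 → r--
[3,15] min(18,10)*12=120 best=306 → r--
[3,14] min(18,6)*11=66 best=306 → r--
[3,13] min(18,4)*10=40 best=306 → r--
[3,12] min(18,12)*9=108 best=306 → r--
[3,11] min(18,17)*8=136 best=306 → r--
[3,10] min(18,9)*7=63 best=306 → r--
[3,9] min(18,15)*6=90 best=306 → r--
[3,8] min(18,14)*5=70 best=306 → r--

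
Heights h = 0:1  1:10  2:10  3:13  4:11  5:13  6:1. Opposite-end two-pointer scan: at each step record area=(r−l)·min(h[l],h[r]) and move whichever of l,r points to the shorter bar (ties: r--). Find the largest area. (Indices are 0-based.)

max area = 40

[0,6] min(1,1)*6=6 best=6 * → r--
[0,5] min(1,13)*5=5 best=6 → l++
[1,5] min(10,13)*4=40 best=40 * → l++
[2,5] min(10,13)*3=30 best=40 → l++
[3,5] min(13,13)*2=26 best=40 → r--
[3,4] min(13,11)*1=11 best=40 → r--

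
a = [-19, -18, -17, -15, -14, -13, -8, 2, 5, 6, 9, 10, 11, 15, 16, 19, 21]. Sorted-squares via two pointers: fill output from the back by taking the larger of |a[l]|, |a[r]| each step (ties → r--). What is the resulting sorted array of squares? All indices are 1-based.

[4, 25, 36, 64, 81, 100, 121, 169, 196, 225, 225, 256, 289, 324, 361, 361, 441]

[1,17] |-19|<=|21| out[17]=441 → r--
[1,16] |-19|<=|19| out[16]=361 → r--
[1,15] |-19|>|16| out[15]=361 → l++
[2,15] |-18|>|16| out[14]=324 → l++
[3,15] |-17|>|16| out[13]=289 → l++
[4,15] |-15|<=|16| out[12]=256 → r--
[4,14] |-15|<=|15| out[11]=225 → r--
[4,13] |-15|>|11| out[10]=225 → l++
[5,13] |-14|>|11| out[9]=196 → l++
[6,13] |-13|>|11| out[8]=169 → l++
[7,13] |-8|<=|11| out[7]=121 → r--
[7,12] |-8|<=|10| out[6]=100 → r--
[7,11] |-8|<=|9| out[5]=81 → r--
[7,10] |-8|>|6| out[4]=64 → l++
[8,10] |2|<=|6| out[3]=36 → r--
[8,9] |2|<=|5| out[2]=25 → r--
[8,8] |2|<=|2| out[1]=4 → r--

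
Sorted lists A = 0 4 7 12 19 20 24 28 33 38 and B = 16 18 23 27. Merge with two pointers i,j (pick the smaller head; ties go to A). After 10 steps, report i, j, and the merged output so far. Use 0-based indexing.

i=7, j=3, merged so far=[0, 4, 7, 12, 16, 18, 19, 20, 23, 24]

i=0 j=0: A[i]=0<=B[j]=16 take 0, i++
i=1 j=0: A[i]=4<=B[j]=16 take 4, i++
i=2 j=0: A[i]=7<=B[j]=16 take 7, i++
i=3 j=0: A[i]=12<=B[j]=16 take 12, i++
i=4 j=0: A[i]=19>B[j]=16 take 16, j++
i=4 j=1: A[i]=19>B[j]=18 take 18, j++
i=4 j=2: A[i]=19<=B[j]=23 take 19, i++
i=5 j=2: A[i]=20<=B[j]=23 take 20, i++
i=6 j=2: A[i]=24>B[j]=23 take 23, j++
i=6 j=3: A[i]=24<=B[j]=27 take 24, i++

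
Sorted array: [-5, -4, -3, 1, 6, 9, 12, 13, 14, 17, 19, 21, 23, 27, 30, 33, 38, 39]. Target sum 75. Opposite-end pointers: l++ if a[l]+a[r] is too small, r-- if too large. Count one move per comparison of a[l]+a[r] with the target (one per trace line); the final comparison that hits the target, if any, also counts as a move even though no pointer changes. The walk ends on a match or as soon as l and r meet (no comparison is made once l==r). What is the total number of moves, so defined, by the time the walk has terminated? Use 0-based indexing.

[0,17] -5+39=34 <75 → l++
[1,17] -4+39=35 <75 → l++
[2,17] -3+39=36 <75 → l++
[3,17] 1+39=40 <75 → l++
[4,17] 6+39=45 <75 → l++
[5,17] 9+39=48 <75 → l++
[6,17] 12+39=51 <75 → l++
[7,17] 13+39=52 <75 → l++
[8,17] 14+39=53 <75 → l++
[9,17] 17+39=56 <75 → l++
[10,17] 19+39=58 <75 → l++
[11,17] 21+39=60 <75 → l++
[12,17] 23+39=62 <75 → l++
[13,17] 27+39=66 <75 → l++
[14,17] 30+39=69 <75 → l++
[15,17] 33+39=72 <75 → l++
[16,17] 38+39=77 >75 → r--

17 moves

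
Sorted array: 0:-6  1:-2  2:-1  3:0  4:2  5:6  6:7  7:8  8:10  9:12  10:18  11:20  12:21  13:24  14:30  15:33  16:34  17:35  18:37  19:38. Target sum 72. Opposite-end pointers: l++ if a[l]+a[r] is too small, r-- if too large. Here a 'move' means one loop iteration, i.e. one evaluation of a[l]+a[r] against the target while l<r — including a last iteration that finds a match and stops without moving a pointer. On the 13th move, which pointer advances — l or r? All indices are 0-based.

l

[0,19] -6+38=32 <72 → l++
[1,19] -2+38=36 <72 → l++
[2,19] -1+38=37 <72 → l++
[3,19] 0+38=38 <72 → l++
[4,19] 2+38=40 <72 → l++
[5,19] 6+38=44 <72 → l++
[6,19] 7+38=45 <72 → l++
[7,19] 8+38=46 <72 → l++
[8,19] 10+38=48 <72 → l++
[9,19] 12+38=50 <72 → l++
[10,19] 18+38=56 <72 → l++
[11,19] 20+38=58 <72 → l++
[12,19] 21+38=59 <72 → l++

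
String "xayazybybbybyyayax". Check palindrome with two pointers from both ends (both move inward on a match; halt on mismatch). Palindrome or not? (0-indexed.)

not a palindrome (mismatch at 4,13)

[0,17] 'x'=='x' → l++,r--
[1,16] 'a'=='a' → l++,r--
[2,15] 'y'=='y' → l++,r--
[3,14] 'a'=='a' → l++,r--
[4,13] 'z'!='y' → stop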